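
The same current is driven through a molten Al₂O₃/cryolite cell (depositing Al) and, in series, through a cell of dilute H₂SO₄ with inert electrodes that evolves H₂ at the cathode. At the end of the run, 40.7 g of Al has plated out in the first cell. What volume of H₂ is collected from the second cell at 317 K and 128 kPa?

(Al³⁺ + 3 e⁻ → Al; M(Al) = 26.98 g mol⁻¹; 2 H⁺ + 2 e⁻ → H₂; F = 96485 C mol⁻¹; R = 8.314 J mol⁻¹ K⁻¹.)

n(Al) = 40.7 / 26.98 = 1.509 mol, so n(e⁻) = 3 × 1.509 = 4.526 mol.
The cells are in series, so the same 4.526 mol of electrons passes through the second cell.
2 H⁺ + 2 e⁻ → H₂ — 2 mol e⁻ per mol H₂, so n(H₂) = 4.526/2 = 2.263 mol.
V = nRT/P = (2.263 × 8.314 × 317) / (128 × 10³) = 0.0466 m³ = 46.6 L.

46.6 L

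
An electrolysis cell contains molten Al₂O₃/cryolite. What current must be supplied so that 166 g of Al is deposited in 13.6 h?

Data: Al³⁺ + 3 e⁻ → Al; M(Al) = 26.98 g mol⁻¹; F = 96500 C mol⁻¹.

36.4 A

n(Al) = 166 / 26.98 = 6.153 mol.
n(e⁻) = 3 × 6.153 = 18.46 mol.
Q = n(e⁻)·F = 18.46 × 96500 = 1781000 C.
I = Q/t = 1781000 / 48960 s = 36.4 A.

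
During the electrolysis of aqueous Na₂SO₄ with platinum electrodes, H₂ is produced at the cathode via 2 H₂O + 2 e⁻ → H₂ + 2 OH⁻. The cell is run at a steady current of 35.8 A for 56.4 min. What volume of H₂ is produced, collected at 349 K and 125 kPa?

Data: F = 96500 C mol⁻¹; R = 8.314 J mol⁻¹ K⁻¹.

14.6 L

Q = I·t = 35.80 A × 3384.0 s = 121100 C.
n(e⁻) = Q/F = 121100 / 96500 = 1.255 mol.
2 electrons are transferred per H₂ molecule, so n(H₂) = 1.255 / 2 = 0.6277 mol.
V = nRT/P = (0.6277 × 8.314 × 349) / (125 × 10³ Pa) = 0.0146 m³ = 14.6 L.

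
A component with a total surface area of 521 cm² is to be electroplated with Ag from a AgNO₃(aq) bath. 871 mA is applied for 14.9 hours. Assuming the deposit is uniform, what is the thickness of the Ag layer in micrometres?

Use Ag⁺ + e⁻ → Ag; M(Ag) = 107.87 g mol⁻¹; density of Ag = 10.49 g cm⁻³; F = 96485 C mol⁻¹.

95.6 μm

Q = I·t = 0.8710 × 53640 = 46720 C; n(e⁻) = 0.4842 mol.
n(Ag) = n(e⁻)/1 = 0.4842 mol, so m = 0.4842 × 107.87 = 52.23 g.
Volume = m/ρ = 52.23 / 10.49 = 4.979 cm³.
Thickness = V/A = 4.979 / 521 = 0.00956 cm = 95.6 μm.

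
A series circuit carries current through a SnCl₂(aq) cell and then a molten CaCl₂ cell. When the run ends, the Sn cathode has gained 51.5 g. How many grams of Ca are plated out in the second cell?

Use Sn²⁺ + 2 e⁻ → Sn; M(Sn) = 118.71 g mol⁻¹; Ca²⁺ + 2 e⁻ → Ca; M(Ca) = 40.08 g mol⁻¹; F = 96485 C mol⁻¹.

17.4 g

n(Sn) = 51.5 / 118.71 = 0.4338 mol.
Since Sn²⁺ + 2 e⁻ → Sn, n(e⁻) passed = 2 × 0.4338 = 0.8677 mol.
Cells in series carry the same charge, so the same 0.8677 mol of electrons passes through cell 2.
Ca²⁺ + 2 e⁻ → Ca, so n(Ca) = 0.8677 / 2 = 0.4338 mol.
m(Ca) = 0.4338 × 40.08 = 17.4 g.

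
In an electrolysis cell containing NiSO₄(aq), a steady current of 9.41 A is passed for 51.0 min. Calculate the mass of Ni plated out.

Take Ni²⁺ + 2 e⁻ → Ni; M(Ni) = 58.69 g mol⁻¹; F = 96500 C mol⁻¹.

Q = I·t = 9.410 A × 3060.0 s = 28790 C.
n(e⁻) = Q/F = 28790 / 96500 = 0.2984 mol.
Ni²⁺ + 2 e⁻ → Ni, so n(Ni) = n(e⁻)/2 = 0.1492 mol.
m = n·M = 0.1492 × 58.69 = 8.76 g.

8.76 g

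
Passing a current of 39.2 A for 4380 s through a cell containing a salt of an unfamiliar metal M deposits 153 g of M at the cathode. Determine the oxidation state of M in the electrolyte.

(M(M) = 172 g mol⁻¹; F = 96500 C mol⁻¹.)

Q = I·t = 39.20 A × 4380.0 s = 171700 C, so n(e⁻) = 171700/96500 = 1.779 mol.
n(M) deposited = 153 / 172 = 0.8895 mol.
Electrons per atom = n(e⁻)/n(M) = 1.779 / 0.8895 = 2.00 ≈ 2, so the ion is M²⁺.

+2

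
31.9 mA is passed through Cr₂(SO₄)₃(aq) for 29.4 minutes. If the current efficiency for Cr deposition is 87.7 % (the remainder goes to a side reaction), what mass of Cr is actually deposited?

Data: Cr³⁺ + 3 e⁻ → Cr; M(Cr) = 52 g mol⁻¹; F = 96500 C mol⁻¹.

0.00886 g

Q = I·t = 0.03190 × 1764.0 = 56.27 C.
n(e⁻) = 56.27/96500 = 0.0005831 mol; theoretically n(Cr) = 0.0005831/3 = 0.0001944 mol, m_theo = 0.01011 g.
At 87.7 % efficiency, m_actual = 0.877 × 0.01011 = 0.00886 g.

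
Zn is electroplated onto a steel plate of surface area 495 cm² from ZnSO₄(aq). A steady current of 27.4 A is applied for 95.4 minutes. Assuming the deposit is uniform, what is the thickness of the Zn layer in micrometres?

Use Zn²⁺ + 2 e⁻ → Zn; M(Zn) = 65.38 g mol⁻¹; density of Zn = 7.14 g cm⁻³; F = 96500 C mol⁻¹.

150 μm

Q = I·t = 27.40 × 5724.0 = 156800 C; n(e⁻) = 1.625 mol.
n(Zn) = n(e⁻)/2 = 0.8126 mol, so m = 0.8126 × 65.38 = 53.13 g.
Volume = m/ρ = 53.13 / 7.14 = 7.441 cm³.
Thickness = V/A = 7.441 / 495 = 0.0150 cm = 150 μm.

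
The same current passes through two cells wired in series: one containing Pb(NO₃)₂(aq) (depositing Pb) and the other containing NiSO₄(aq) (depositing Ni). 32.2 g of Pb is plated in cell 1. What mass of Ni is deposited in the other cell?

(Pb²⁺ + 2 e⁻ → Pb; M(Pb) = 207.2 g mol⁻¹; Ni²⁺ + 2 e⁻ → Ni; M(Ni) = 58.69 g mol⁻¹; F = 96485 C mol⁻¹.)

n(Pb) = 32.2 / 207.2 = 0.1554 mol.
Since Pb²⁺ + 2 e⁻ → Pb, n(e⁻) passed = 2 × 0.1554 = 0.3108 mol.
Cells in series carry the same charge, so the same 0.3108 mol of electrons passes through cell 2.
Ni²⁺ + 2 e⁻ → Ni, so n(Ni) = 0.3108 / 2 = 0.1554 mol.
m(Ni) = 0.1554 × 58.69 = 9.12 g.

9.12 g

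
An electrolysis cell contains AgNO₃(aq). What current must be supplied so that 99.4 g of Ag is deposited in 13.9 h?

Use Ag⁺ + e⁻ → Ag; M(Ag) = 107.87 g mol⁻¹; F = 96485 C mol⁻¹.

1.78 A

n(Ag) = 99.4 / 107.87 = 0.9215 mol.
n(e⁻) = 1 × 0.9215 = 0.9215 mol.
Q = n(e⁻)·F = 0.9215 × 96485 = 88910 C.
I = Q/t = 88910 / 50040 s = 1.78 A.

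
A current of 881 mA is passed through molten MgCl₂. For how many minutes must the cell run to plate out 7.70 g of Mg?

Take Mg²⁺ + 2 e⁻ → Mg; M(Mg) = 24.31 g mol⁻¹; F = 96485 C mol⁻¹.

1160 min

n(Mg) = m/M = 7.70 / 24.31 = 0.3167 mol.
Each Mg atom requires 2 electrons, so n(e⁻) = 2 × 0.3167 = 0.6335 mol.
Q = n(e⁻)·F = 0.6335 × 96485 = 61120 C.
t = Q/I = 61120 / 0.8810 A = 69380 s = 1160 min.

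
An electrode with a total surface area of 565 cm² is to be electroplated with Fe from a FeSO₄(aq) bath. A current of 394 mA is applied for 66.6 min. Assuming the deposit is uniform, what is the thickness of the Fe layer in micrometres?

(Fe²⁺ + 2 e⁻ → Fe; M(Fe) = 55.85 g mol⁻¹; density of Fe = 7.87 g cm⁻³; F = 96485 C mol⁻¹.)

Q = I·t = 0.3940 × 3996.0 = 1574 C; n(e⁻) = 0.01632 mol.
n(Fe) = n(e⁻)/2 = 0.008159 mol, so m = 0.008159 × 55.85 = 0.4557 g.
Volume = m/ρ = 0.4557 / 7.87 = 0.05790 cm³.
Thickness = V/A = 0.05790 / 565 = 1.02 × 10⁻⁴ cm = 1.02 μm.

1.02 μm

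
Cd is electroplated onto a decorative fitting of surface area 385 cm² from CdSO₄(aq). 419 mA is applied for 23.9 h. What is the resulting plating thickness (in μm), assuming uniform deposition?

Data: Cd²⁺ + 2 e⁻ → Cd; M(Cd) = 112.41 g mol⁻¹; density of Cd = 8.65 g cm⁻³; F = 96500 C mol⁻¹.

63.1 μm

Q = I·t = 0.4190 × 86040 = 36050 C; n(e⁻) = 0.3736 mol.
n(Cd) = n(e⁻)/2 = 0.1868 mol, so m = 0.1868 × 112.41 = 21.00 g.
Volume = m/ρ = 21.00 / 8.65 = 2.427 cm³.
Thickness = V/A = 2.427 / 385 = 0.00631 cm = 63.1 μm.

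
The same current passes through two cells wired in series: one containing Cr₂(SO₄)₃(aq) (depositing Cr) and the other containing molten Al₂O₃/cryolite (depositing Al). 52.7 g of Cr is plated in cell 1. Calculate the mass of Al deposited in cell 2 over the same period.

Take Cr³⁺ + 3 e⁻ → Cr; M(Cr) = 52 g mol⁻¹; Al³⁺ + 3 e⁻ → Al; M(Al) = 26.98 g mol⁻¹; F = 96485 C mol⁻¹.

27.3 g

n(Cr) = 52.7 / 52 = 1.013 mol.
Since Cr³⁺ + 3 e⁻ → Cr, n(e⁻) passed = 3 × 1.013 = 3.040 mol.
Cells in series carry the same charge, so the same 3.040 mol of electrons passes through cell 2.
Al³⁺ + 3 e⁻ → Al, so n(Al) = 3.040 / 3 = 1.013 mol.
m(Al) = 1.013 × 26.98 = 27.3 g.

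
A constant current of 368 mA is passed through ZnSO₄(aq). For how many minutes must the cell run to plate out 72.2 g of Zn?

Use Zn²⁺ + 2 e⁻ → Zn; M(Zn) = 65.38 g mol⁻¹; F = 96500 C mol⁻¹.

9650 min

n(Zn) = m/M = 72.2 / 65.38 = 1.104 mol.
Each Zn atom requires 2 electrons, so n(e⁻) = 2 × 1.104 = 2.209 mol.
Q = n(e⁻)·F = 2.209 × 96500 = 213100 C.
t = Q/I = 213100 / 0.3680 A = 579200 s = 9650 min.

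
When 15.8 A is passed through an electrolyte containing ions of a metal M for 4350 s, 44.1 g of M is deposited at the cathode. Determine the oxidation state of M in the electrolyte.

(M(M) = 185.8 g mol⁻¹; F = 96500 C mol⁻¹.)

Q = I·t = 15.80 A × 4350.0 s = 68730 C, so n(e⁻) = 68730/96500 = 0.7122 mol.
n(M) deposited = 44.1 / 185.8 = 0.2374 mol.
Electrons per atom = n(e⁻)/n(M) = 0.7122 / 0.2374 = 3.00 ≈ 3, so the ion is M³⁺.

+3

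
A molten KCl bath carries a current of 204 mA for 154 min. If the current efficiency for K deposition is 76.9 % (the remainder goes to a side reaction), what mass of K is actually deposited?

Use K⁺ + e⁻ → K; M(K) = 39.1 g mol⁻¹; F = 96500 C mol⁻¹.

0.587 g

Q = I·t = 0.2040 × 9240.0 = 1885 C.
n(e⁻) = 1885/96500 = 0.01953 mol; theoretically n(K) = 0.01953/1 = 0.01953 mol, m_theo = 0.7638 g.
At 76.9 % efficiency, m_actual = 0.769 × 0.7638 = 0.587 g.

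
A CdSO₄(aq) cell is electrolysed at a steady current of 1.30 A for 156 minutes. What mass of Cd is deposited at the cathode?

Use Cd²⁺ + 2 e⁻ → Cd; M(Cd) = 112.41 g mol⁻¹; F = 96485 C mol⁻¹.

7.09 g

Q = I·t = 1.300 A × 9360.0 s = 12170 C.
n(e⁻) = Q/F = 12170 / 96485 = 0.1261 mol.
Cd²⁺ + 2 e⁻ → Cd, so n(Cd) = n(e⁻)/2 = 0.06306 mol.
m = n·M = 0.06306 × 112.41 = 7.09 g.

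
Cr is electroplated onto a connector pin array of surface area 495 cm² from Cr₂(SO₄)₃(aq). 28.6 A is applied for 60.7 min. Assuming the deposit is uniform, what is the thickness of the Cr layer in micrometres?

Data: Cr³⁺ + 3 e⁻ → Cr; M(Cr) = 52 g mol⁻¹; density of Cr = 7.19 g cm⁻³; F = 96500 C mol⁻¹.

52.6 μm

Q = I·t = 28.60 × 3642.0 = 104200 C; n(e⁻) = 1.079 mol.
n(Cr) = n(e⁻)/3 = 0.3598 mol, so m = 0.3598 × 52 = 18.71 g.
Volume = m/ρ = 18.71 / 7.19 = 2.602 cm³.
Thickness = V/A = 2.602 / 495 = 0.00526 cm = 52.6 μm.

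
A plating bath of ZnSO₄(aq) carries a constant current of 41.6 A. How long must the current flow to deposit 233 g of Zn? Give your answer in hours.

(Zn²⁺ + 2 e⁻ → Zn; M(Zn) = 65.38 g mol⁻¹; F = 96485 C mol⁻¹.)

n(Zn) = m/M = 233 / 65.38 = 3.564 mol.
Each Zn atom requires 2 electrons, so n(e⁻) = 2 × 3.564 = 7.128 mol.
Q = n(e⁻)·F = 7.128 × 96485 = 687700 C.
t = Q/I = 687700 / 41.60 A = 16530 s = 4.59 h.

4.59 h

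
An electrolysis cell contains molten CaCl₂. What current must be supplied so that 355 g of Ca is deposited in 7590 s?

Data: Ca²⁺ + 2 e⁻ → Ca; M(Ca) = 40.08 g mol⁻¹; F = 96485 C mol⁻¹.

225 A

n(Ca) = 355 / 40.08 = 8.857 mol.
n(e⁻) = 2 × 8.857 = 17.71 mol.
Q = n(e⁻)·F = 17.71 × 96485 = 1709000 C.
I = Q/t = 1709000 / 7590.0 s = 225 A.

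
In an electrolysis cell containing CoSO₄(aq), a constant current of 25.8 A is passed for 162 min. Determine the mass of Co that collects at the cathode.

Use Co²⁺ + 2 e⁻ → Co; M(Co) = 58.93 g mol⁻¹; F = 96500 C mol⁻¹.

76.6 g

Q = I·t = 25.80 A × 9720.0 s = 250800 C.
n(e⁻) = Q/F = 250800 / 96500 = 2.599 mol.
Co²⁺ + 2 e⁻ → Co, so n(Co) = n(e⁻)/2 = 1.299 mol.
m = n·M = 1.299 × 58.93 = 76.6 g.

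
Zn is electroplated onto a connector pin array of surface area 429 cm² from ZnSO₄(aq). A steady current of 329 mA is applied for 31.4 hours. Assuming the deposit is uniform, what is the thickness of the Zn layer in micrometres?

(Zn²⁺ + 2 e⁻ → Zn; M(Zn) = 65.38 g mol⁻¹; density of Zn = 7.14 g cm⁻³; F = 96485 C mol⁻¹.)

41.1 μm

Q = I·t = 0.3290 × 113040 = 37190 C; n(e⁻) = 0.3855 mol.
n(Zn) = n(e⁻)/2 = 0.1927 mol, so m = 0.1927 × 65.38 = 12.60 g.
Volume = m/ρ = 12.60 / 7.14 = 1.765 cm³.
Thickness = V/A = 1.765 / 429 = 0.00411 cm = 41.1 μm.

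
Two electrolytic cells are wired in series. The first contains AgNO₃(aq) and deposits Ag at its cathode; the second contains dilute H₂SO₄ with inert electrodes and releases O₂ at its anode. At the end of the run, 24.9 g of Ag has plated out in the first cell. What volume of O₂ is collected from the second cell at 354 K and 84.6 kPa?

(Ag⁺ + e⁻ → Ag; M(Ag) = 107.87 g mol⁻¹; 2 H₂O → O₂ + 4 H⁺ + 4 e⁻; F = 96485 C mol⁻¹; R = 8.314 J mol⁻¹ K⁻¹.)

2.01 L

n(Ag) = 24.9 / 107.87 = 0.2308 mol, so n(e⁻) = 1 × 0.2308 = 0.2308 mol.
The cells are in series, so the same 0.2308 mol of electrons passes through the second cell.
2 H₂O → O₂ + 4 H⁺ + 4 e⁻ — 4 mol e⁻ per mol O₂, so n(O₂) = 0.2308/4 = 0.05771 mol.
V = nRT/P = (0.05771 × 8.314 × 354) / (84.6 × 10³) = 0.00201 m³ = 2.01 L.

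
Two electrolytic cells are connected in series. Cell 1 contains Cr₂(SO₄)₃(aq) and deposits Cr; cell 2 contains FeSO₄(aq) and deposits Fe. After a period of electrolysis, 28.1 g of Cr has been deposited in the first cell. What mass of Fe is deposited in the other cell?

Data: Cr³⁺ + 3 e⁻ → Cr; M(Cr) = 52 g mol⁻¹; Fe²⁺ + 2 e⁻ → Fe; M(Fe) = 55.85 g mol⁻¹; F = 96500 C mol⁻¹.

n(Cr) = 28.1 / 52 = 0.5404 mol.
Since Cr³⁺ + 3 e⁻ → Cr, n(e⁻) passed = 3 × 0.5404 = 1.621 mol.
Cells in series carry the same charge, so the same 1.621 mol of electrons passes through cell 2.
Fe²⁺ + 2 e⁻ → Fe, so n(Fe) = 1.621 / 2 = 0.8106 mol.
m(Fe) = 0.8106 × 55.85 = 45.3 g.

45.3 g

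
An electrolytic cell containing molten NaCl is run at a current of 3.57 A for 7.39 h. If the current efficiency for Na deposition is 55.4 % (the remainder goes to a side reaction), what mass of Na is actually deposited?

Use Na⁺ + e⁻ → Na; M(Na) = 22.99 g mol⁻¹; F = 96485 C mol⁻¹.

12.5 g

Q = I·t = 3.570 × 26604 = 94980 C.
n(e⁻) = 94980/96485 = 0.9844 mol; theoretically n(Na) = 0.9844/1 = 0.9844 mol, m_theo = 22.63 g.
At 55.4 % efficiency, m_actual = 0.554 × 22.63 = 12.5 g.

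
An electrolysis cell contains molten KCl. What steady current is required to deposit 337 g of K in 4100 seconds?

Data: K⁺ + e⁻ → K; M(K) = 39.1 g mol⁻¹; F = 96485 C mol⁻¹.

203 A

n(K) = 337 / 39.1 = 8.619 mol.
n(e⁻) = 1 × 8.619 = 8.619 mol.
Q = n(e⁻)·F = 8.619 × 96485 = 831600 C.
I = Q/t = 831600 / 4100.0 s = 203 A.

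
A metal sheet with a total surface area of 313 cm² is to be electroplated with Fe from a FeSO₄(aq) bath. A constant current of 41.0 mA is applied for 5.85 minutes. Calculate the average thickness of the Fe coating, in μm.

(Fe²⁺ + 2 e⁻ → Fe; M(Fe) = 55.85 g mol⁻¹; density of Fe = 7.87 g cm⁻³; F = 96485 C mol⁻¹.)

0.0169 μm

Q = I·t = 0.04100 × 351.00 = 14.39 C; n(e⁻) = 0.0001492 mol.
n(Fe) = n(e⁻)/2 = 0.00007458 mol, so m = 0.00007458 × 55.85 = 0.004165 g.
Volume = m/ρ = 0.004165 / 7.87 = 0.0005292 cm³.
Thickness = V/A = 0.0005292 / 313 = 1.69 × 10⁻⁶ cm = 0.0169 μm.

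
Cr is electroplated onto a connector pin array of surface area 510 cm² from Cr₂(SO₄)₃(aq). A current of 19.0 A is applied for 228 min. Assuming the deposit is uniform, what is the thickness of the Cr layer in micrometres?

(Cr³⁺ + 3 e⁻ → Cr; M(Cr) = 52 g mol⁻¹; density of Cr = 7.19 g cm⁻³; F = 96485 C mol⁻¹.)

Q = I·t = 19.00 × 13680 = 259900 C; n(e⁻) = 2.694 mol.
n(Cr) = n(e⁻)/3 = 0.8980 mol, so m = 0.8980 × 52 = 46.69 g.
Volume = m/ρ = 46.69 / 7.19 = 6.494 cm³.
Thickness = V/A = 6.494 / 510 = 0.0127 cm = 127 μm.

127 μm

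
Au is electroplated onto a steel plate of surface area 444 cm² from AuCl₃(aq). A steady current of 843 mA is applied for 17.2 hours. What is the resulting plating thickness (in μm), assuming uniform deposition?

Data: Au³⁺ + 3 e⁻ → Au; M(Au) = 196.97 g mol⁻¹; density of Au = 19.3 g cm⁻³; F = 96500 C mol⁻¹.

41.4 μm

Q = I·t = 0.8430 × 61920 = 52200 C; n(e⁻) = 0.5409 mol.
n(Au) = n(e⁻)/3 = 0.1803 mol, so m = 0.1803 × 196.97 = 35.51 g.
Volume = m/ρ = 35.51 / 19.3 = 1.840 cm³.
Thickness = V/A = 1.840 / 444 = 0.00414 cm = 41.4 μm.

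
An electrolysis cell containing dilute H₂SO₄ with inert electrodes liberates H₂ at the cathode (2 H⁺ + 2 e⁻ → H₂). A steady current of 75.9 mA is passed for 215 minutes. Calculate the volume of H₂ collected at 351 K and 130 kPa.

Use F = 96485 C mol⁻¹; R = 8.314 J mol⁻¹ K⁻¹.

Q = I·t = 0.07590 A × 12900 s = 979.1 C.
n(e⁻) = Q/F = 979.1 / 96485 = 0.01015 mol.
2 electrons are transferred per H₂ molecule, so n(H₂) = 0.01015 / 2 = 0.005074 mol.
V = nRT/P = (0.005074 × 8.314 × 351) / (130 × 10³ Pa) = 1.14 × 10⁻⁴ m³ = 0.114 L.

0.114 L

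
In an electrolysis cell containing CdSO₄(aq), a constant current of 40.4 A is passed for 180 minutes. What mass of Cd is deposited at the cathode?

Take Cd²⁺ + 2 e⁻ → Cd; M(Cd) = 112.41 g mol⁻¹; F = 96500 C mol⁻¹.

254 g

Q = I·t = 40.40 A × 10800 s = 436300 C.
n(e⁻) = Q/F = 436300 / 96500 = 4.521 mol.
Cd²⁺ + 2 e⁻ → Cd, so n(Cd) = n(e⁻)/2 = 2.261 mol.
m = n·M = 2.261 × 112.41 = 254 g.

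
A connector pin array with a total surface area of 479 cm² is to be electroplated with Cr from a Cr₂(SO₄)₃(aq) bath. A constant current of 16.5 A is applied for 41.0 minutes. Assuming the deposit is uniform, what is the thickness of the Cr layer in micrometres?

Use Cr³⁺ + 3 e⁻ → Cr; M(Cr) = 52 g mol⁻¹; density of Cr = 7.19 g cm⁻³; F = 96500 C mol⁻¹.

21.2 μm

Q = I·t = 16.50 × 2460.0 = 40590 C; n(e⁻) = 0.4206 mol.
n(Cr) = n(e⁻)/3 = 0.1402 mol, so m = 0.1402 × 52 = 7.291 g.
Volume = m/ρ = 7.291 / 7.19 = 1.014 cm³.
Thickness = V/A = 1.014 / 479 = 0.00212 cm = 21.2 μm.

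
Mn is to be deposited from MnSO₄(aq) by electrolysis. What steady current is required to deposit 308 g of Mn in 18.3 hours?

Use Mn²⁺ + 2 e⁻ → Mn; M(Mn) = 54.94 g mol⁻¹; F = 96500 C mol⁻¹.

n(Mn) = 308 / 54.94 = 5.606 mol.
n(e⁻) = 2 × 5.606 = 11.21 mol.
Q = n(e⁻)·F = 11.21 × 96500 = 1082000 C.
I = Q/t = 1082000 / 65880 s = 16.4 A.

16.4 A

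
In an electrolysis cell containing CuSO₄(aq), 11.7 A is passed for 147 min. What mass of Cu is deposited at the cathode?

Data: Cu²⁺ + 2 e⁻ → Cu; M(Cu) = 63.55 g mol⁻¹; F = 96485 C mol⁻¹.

34.0 g

Q = I·t = 11.70 A × 8820.0 s = 103200 C.
n(e⁻) = Q/F = 103200 / 96485 = 1.070 mol.
Cu²⁺ + 2 e⁻ → Cu, so n(Cu) = n(e⁻)/2 = 0.5348 mol.
m = n·M = 0.5348 × 63.55 = 34.0 g.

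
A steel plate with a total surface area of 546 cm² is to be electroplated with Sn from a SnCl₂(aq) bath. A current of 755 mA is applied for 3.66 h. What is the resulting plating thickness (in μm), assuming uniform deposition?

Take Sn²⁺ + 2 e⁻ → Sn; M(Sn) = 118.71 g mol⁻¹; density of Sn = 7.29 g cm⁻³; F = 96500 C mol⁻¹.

Q = I·t = 0.7550 × 13176 = 9948 C; n(e⁻) = 0.1031 mol.
n(Sn) = n(e⁻)/2 = 0.05154 mol, so m = 0.05154 × 118.71 = 6.119 g.
Volume = m/ρ = 6.119 / 7.29 = 0.8393 cm³.
Thickness = V/A = 0.8393 / 546 = 0.00154 cm = 15.4 μm.

15.4 μm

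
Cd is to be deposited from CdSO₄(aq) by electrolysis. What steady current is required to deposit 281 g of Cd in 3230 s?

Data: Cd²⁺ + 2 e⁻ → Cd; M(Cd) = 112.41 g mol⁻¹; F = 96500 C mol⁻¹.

n(Cd) = 281 / 112.41 = 2.500 mol.
n(e⁻) = 2 × 2.500 = 5.000 mol.
Q = n(e⁻)·F = 5.000 × 96500 = 482500 C.
I = Q/t = 482500 / 3230.0 s = 149 A.

149 A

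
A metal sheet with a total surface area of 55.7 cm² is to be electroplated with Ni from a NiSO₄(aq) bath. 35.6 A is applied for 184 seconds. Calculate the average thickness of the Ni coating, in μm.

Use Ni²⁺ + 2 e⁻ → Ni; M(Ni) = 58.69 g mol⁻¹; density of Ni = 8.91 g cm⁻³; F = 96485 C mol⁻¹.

Q = I·t = 35.60 × 184.00 = 6550 C; n(e⁻) = 0.06789 mol.
n(Ni) = n(e⁻)/2 = 0.03395 mol, so m = 0.03395 × 58.69 = 1.992 g.
Volume = m/ρ = 1.992 / 8.91 = 0.2236 cm³.
Thickness = V/A = 0.2236 / 55.7 = 0.00401 cm = 40.1 μm.

40.1 μm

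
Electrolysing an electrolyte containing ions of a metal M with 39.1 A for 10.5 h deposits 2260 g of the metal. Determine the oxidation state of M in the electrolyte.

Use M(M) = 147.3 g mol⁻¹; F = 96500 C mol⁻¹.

+1

Q = I·t = 39.10 A × 37800 s = 1478000 C, so n(e⁻) = 1478000/96500 = 15.32 mol.
n(M) deposited = 2260 / 147.3 = 15.34 mol.
Electrons per atom = n(e⁻)/n(M) = 15.32 / 15.34 = 0.998 ≈ 1, so the ion is M⁺.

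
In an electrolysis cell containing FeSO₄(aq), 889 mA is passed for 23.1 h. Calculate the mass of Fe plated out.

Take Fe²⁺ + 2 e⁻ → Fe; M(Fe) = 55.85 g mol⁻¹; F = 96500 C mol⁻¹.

Q = I·t = 0.8890 A × 83160 s = 73930 C.
n(e⁻) = Q/F = 73930 / 96500 = 0.7661 mol.
Fe²⁺ + 2 e⁻ → Fe, so n(Fe) = n(e⁻)/2 = 0.3831 mol.
m = n·M = 0.3831 × 55.85 = 21.4 g.

21.4 g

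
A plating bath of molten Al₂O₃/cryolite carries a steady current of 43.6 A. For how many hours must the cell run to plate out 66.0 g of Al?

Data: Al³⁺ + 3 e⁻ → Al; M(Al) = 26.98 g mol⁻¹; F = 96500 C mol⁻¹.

n(Al) = m/M = 66.0 / 26.98 = 2.446 mol.
Each Al atom requires 3 electrons, so n(e⁻) = 3 × 2.446 = 7.339 mol.
Q = n(e⁻)·F = 7.339 × 96500 = 708200 C.
t = Q/I = 708200 / 43.60 A = 16240 s = 4.51 h.

4.51 h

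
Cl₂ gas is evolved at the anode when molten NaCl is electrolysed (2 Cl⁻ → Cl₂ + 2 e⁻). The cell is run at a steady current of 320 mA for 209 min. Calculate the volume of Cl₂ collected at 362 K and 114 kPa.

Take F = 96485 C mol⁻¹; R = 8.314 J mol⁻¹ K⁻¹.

Q = I·t = 0.3200 A × 12540 s = 4013 C.
n(e⁻) = Q/F = 4013 / 96485 = 0.04159 mol.
2 electrons are transferred per Cl₂ molecule, so n(Cl₂) = 0.04159 / 2 = 0.02079 mol.
V = nRT/P = (0.02079 × 8.314 × 362) / (114 × 10³ Pa) = 5.49 × 10⁻⁴ m³ = 0.549 L.

0.549 L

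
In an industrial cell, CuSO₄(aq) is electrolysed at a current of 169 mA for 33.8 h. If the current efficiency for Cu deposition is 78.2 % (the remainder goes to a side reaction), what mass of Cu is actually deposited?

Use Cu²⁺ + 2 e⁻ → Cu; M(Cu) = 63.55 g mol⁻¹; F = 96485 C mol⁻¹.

Q = I·t = 0.1690 × 121680 = 20560 C.
n(e⁻) = 20560/96485 = 0.2131 mol; theoretically n(Cu) = 0.2131/2 = 0.1066 mol, m_theo = 6.772 g.
At 78.2 % efficiency, m_actual = 0.782 × 6.772 = 5.30 g.

5.30 g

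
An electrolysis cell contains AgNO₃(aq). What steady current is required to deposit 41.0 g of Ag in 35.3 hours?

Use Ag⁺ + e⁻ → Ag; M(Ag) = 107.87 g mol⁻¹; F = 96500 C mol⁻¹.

n(Ag) = 41.0 / 107.87 = 0.3801 mol.
n(e⁻) = 1 × 0.3801 = 0.3801 mol.
Q = n(e⁻)·F = 0.3801 × 96500 = 36680 C.
I = Q/t = 36680 / 127080 s = 0.289 A.

0.289 A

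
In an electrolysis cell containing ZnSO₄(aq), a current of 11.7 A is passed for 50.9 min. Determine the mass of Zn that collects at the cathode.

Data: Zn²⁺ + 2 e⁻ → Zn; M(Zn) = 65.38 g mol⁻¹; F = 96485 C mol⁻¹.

Q = I·t = 11.70 A × 3054.0 s = 35730 C.
n(e⁻) = Q/F = 35730 / 96485 = 0.3703 mol.
Zn²⁺ + 2 e⁻ → Zn, so n(Zn) = n(e⁻)/2 = 0.1852 mol.
m = n·M = 0.1852 × 65.38 = 12.1 g.

12.1 g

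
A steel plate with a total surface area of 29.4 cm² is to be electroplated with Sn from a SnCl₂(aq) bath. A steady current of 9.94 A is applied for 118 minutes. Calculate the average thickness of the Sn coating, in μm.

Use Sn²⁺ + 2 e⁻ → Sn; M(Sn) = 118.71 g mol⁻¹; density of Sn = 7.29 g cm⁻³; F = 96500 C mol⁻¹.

Q = I·t = 9.940 × 7080.0 = 70380 C; n(e⁻) = 0.7293 mol.
n(Sn) = n(e⁻)/2 = 0.3646 mol, so m = 0.3646 × 118.71 = 43.29 g.
Volume = m/ρ = 43.29 / 7.29 = 5.938 cm³.
Thickness = V/A = 5.938 / 29.4 = 0.202 cm = 2020 μm.

2020 μm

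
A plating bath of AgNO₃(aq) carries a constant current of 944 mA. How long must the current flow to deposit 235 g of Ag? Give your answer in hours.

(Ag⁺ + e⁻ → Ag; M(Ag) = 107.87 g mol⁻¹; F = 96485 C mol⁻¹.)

n(Ag) = m/M = 235 / 107.87 = 2.179 mol.
Each Ag atom requires 1 electron, so n(e⁻) = 1 × 2.179 = 2.179 mol.
Q = n(e⁻)·F = 2.179 × 96485 = 210200 C.
t = Q/I = 210200 / 0.9440 A = 222700 s = 61.9 h.

61.9 h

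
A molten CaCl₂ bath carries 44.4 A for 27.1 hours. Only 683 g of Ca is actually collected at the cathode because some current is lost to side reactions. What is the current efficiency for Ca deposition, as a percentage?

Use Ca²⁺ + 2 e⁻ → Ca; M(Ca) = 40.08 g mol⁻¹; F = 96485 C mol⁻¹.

75.9 %

Q = I·t = 44.40 × 97560 = 4332000 C; n(e⁻) = 4332000/96485 = 44.89 mol.
Theoretical n(Ca) = n(e⁻)/2 = 22.45 mol, i.e. m_theo = 22.45 × 40.08 = 899.7 g.
Efficiency = m_actual / m_theo = 683 / 899.7 = 75.9 %.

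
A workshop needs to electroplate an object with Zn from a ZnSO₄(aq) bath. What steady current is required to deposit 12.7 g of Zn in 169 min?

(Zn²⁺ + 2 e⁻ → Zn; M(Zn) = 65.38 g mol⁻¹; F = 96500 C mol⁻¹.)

3.70 A

n(Zn) = 12.7 / 65.38 = 0.1942 mol.
n(e⁻) = 2 × 0.1942 = 0.3885 mol.
Q = n(e⁻)·F = 0.3885 × 96500 = 37490 C.
I = Q/t = 37490 / 10140 s = 3.70 A.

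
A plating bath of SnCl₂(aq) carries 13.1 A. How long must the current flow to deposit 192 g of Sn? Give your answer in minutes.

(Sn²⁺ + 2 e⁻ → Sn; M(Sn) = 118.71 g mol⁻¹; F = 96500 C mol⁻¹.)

397 min

n(Sn) = m/M = 192 / 118.71 = 1.617 mol.
Each Sn atom requires 2 electrons, so n(e⁻) = 2 × 1.617 = 3.235 mol.
Q = n(e⁻)·F = 3.235 × 96500 = 312200 C.
t = Q/I = 312200 / 13.10 A = 23830 s = 397 min.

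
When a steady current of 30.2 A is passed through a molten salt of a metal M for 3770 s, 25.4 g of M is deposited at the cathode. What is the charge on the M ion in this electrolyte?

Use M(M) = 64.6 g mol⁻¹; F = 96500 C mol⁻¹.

+3

Q = I·t = 30.20 A × 3770.0 s = 113900 C, so n(e⁻) = 113900/96500 = 1.180 mol.
n(M) deposited = 25.4 / 64.6 = 0.3932 mol.
Electrons per atom = n(e⁻)/n(M) = 1.180 / 0.3932 = 3.00 ≈ 3, so the ion is M³⁺.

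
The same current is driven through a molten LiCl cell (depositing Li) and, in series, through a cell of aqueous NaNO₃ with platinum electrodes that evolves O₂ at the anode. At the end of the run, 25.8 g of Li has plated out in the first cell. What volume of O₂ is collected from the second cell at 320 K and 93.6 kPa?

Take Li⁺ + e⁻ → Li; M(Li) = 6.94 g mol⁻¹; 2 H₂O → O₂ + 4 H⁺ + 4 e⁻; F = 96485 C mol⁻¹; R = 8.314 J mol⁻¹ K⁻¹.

26.4 L

n(Li) = 25.8 / 6.94 = 3.718 mol, so n(e⁻) = 1 × 3.718 = 3.718 mol.
The cells are in series, so the same 3.718 mol of electrons passes through the second cell.
2 H₂O → O₂ + 4 H⁺ + 4 e⁻ — 4 mol e⁻ per mol O₂, so n(O₂) = 3.718/4 = 0.9294 mol.
V = nRT/P = (0.9294 × 8.314 × 320) / (93.6 × 10³) = 0.0264 m³ = 26.4 L.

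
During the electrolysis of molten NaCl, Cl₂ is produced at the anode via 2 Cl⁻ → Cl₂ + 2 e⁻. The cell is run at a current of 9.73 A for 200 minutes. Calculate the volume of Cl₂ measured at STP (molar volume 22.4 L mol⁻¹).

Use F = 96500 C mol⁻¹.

Q = I·t = 9.730 A × 12000 s = 116800 C.
n(e⁻) = Q/F = 116800 / 96500 = 1.210 mol.
2 electrons are transferred per Cl₂ molecule, so n(Cl₂) = 1.210 / 2 = 0.6050 mol.
V = n × V_m = 0.6050 × 22.4 = 13.6 L.

13.6 L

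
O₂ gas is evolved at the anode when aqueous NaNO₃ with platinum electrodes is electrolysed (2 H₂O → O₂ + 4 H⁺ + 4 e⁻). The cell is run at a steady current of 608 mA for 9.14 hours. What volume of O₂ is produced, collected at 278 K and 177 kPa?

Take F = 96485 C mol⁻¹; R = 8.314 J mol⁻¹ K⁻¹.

Q = I·t = 0.6080 A × 32904 s = 20010 C.
n(e⁻) = Q/F = 20010 / 96485 = 0.2073 mol.
4 electrons are transferred per O₂ molecule, so n(O₂) = 0.2073 / 4 = 0.05184 mol.
V = nRT/P = (0.05184 × 8.314 × 278) / (177 × 10³ Pa) = 6.77 × 10⁻⁴ m³ = 0.677 L.

0.677 L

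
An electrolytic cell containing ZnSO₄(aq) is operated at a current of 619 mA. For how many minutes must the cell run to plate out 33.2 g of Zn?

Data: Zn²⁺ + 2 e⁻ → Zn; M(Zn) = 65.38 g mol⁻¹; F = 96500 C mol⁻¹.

n(Zn) = m/M = 33.2 / 65.38 = 0.5078 mol.
Each Zn atom requires 2 electrons, so n(e⁻) = 2 × 0.5078 = 1.016 mol.
Q = n(e⁻)·F = 1.016 × 96500 = 98010 C.
t = Q/I = 98010 / 0.6190 A = 158300 s = 2640 min.

2640 min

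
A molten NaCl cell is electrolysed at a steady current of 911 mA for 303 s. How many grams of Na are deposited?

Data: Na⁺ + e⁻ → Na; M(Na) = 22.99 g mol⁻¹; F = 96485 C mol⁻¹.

0.0658 g

Q = I·t = 0.9110 A × 303.00 s = 276.0 C.
n(e⁻) = Q/F = 276.0 / 96485 = 0.002861 mol.
Na⁺ + e⁻ → Na, so n(Na) = n(e⁻)/1 = 0.002861 mol.
m = n·M = 0.002861 × 22.99 = 0.0658 g.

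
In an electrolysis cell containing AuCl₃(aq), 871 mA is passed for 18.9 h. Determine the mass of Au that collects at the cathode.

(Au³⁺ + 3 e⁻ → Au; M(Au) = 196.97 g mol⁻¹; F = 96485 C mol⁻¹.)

40.3 g

Q = I·t = 0.8710 A × 68040 s = 59260 C.
n(e⁻) = Q/F = 59260 / 96485 = 0.6142 mol.
Au³⁺ + 3 e⁻ → Au, so n(Au) = n(e⁻)/3 = 0.2047 mol.
m = n·M = 0.2047 × 196.97 = 40.3 g.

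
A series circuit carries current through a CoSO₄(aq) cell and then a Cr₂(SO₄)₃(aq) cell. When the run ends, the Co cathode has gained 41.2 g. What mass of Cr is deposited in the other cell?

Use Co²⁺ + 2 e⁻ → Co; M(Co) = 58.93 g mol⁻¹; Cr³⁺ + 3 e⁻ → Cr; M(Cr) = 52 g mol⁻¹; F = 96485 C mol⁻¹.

n(Co) = 41.2 / 58.93 = 0.6991 mol.
Since Co²⁺ + 2 e⁻ → Co, n(e⁻) passed = 2 × 0.6991 = 1.398 mol.
Cells in series carry the same charge, so the same 1.398 mol of electrons passes through cell 2.
Cr³⁺ + 3 e⁻ → Cr, so n(Cr) = 1.398 / 3 = 0.4661 mol.
m(Cr) = 0.4661 × 52 = 24.2 g.

24.2 g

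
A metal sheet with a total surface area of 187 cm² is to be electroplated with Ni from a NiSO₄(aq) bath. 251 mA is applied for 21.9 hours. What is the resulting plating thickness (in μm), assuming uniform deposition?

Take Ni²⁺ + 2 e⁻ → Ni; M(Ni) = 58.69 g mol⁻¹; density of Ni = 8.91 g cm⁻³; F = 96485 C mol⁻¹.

36.1 μm

Q = I·t = 0.2510 × 78840 = 19790 C; n(e⁻) = 0.2051 mol.
n(Ni) = n(e⁻)/2 = 0.1025 mol, so m = 0.1025 × 58.69 = 6.019 g.
Volume = m/ρ = 6.019 / 8.91 = 0.6755 cm³.
Thickness = V/A = 0.6755 / 187 = 0.00361 cm = 36.1 μm.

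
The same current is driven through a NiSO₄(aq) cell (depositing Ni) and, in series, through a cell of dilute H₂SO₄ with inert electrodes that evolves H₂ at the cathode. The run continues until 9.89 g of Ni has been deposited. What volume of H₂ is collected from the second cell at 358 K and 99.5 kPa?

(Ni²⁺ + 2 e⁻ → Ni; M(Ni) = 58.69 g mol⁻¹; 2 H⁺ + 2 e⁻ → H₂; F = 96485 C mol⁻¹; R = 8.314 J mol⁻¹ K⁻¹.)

5.04 L

n(Ni) = 9.89 / 58.69 = 0.1685 mol, so n(e⁻) = 2 × 0.1685 = 0.3370 mol.
The cells are in series, so the same 0.3370 mol of electrons passes through the second cell.
2 H⁺ + 2 e⁻ → H₂ — 2 mol e⁻ per mol H₂, so n(H₂) = 0.3370/2 = 0.1685 mol.
V = nRT/P = (0.1685 × 8.314 × 358) / (99.5 × 10³) = 0.00504 m³ = 5.04 L.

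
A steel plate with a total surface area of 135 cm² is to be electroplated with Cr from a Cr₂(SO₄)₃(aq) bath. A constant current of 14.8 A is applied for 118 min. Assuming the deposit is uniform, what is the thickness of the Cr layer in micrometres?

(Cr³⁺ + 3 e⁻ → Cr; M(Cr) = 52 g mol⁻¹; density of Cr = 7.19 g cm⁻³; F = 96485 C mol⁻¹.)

194 μm

Q = I·t = 14.80 × 7080.0 = 104800 C; n(e⁻) = 1.086 mol.
n(Cr) = n(e⁻)/3 = 0.3620 mol, so m = 0.3620 × 52 = 18.82 g.
Volume = m/ρ = 18.82 / 7.19 = 2.618 cm³.
Thickness = V/A = 2.618 / 135 = 0.0194 cm = 194 μm.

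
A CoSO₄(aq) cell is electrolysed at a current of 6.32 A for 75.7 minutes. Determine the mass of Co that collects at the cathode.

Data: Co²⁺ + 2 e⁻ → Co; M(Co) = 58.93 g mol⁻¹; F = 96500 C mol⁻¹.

8.76 g

Q = I·t = 6.320 A × 4542.0 s = 28710 C.
n(e⁻) = Q/F = 28710 / 96500 = 0.2975 mol.
Co²⁺ + 2 e⁻ → Co, so n(Co) = n(e⁻)/2 = 0.1487 mol.
m = n·M = 0.1487 × 58.93 = 8.76 g.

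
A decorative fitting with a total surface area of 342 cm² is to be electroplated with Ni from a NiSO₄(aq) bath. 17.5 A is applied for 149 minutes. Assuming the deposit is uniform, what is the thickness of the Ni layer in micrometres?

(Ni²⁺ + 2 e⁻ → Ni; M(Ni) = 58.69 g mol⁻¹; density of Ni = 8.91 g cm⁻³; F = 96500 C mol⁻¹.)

Q = I·t = 17.50 × 8940.0 = 156400 C; n(e⁻) = 1.621 mol.
n(Ni) = n(e⁻)/2 = 0.8106 mol, so m = 0.8106 × 58.69 = 47.58 g.
Volume = m/ρ = 47.58 / 8.91 = 5.340 cm³.
Thickness = V/A = 5.340 / 342 = 0.0156 cm = 156 μm.

156 μm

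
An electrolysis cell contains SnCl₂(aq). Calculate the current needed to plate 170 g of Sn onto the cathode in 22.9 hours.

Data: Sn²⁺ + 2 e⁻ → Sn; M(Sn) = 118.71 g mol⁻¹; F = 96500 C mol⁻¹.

n(Sn) = 170 / 118.71 = 1.432 mol.
n(e⁻) = 2 × 1.432 = 2.864 mol.
Q = n(e⁻)·F = 2.864 × 96500 = 276400 C.
I = Q/t = 276400 / 82440 s = 3.35 A.

3.35 A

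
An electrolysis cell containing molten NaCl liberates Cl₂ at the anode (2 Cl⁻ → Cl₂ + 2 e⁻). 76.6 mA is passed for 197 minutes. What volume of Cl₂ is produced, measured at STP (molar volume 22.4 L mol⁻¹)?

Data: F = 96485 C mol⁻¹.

0.105 L

Q = I·t = 0.07660 A × 11820 s = 905.4 C.
n(e⁻) = Q/F = 905.4 / 96485 = 0.009384 mol.
2 electrons are transferred per Cl₂ molecule, so n(Cl₂) = 0.009384 / 2 = 0.004692 mol.
V = n × V_m = 0.004692 × 22.4 = 0.105 L.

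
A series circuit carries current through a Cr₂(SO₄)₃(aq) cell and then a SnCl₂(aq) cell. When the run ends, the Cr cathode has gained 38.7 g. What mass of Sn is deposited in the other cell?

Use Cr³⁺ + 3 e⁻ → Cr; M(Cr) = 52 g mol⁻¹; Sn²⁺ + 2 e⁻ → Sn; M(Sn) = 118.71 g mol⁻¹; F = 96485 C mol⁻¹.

n(Cr) = 38.7 / 52 = 0.7442 mol.
Since Cr³⁺ + 3 e⁻ → Cr, n(e⁻) passed = 3 × 0.7442 = 2.233 mol.
Cells in series carry the same charge, so the same 2.233 mol of electrons passes through cell 2.
Sn²⁺ + 2 e⁻ → Sn, so n(Sn) = 2.233 / 2 = 1.116 mol.
m(Sn) = 1.116 × 118.71 = 133 g.

133 g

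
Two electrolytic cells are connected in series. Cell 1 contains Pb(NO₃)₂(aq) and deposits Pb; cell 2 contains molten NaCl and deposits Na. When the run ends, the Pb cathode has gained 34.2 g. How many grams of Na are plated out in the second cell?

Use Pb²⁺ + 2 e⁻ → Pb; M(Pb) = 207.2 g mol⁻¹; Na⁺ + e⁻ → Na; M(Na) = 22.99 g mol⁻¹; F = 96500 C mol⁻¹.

7.59 g

n(Pb) = 34.2 / 207.2 = 0.1651 mol.
Since Pb²⁺ + 2 e⁻ → Pb, n(e⁻) passed = 2 × 0.1651 = 0.3301 mol.
Cells in series carry the same charge, so the same 0.3301 mol of electrons passes through cell 2.
Na⁺ + e⁻ → Na, so n(Na) = 0.3301 / 1 = 0.3301 mol.
m(Na) = 0.3301 × 22.99 = 7.59 g.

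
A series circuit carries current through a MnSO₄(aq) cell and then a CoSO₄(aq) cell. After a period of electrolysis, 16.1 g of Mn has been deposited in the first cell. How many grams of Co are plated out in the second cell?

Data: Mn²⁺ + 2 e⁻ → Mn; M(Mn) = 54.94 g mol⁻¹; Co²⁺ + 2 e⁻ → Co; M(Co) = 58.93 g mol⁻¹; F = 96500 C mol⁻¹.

17.3 g

n(Mn) = 16.1 / 54.94 = 0.2930 mol.
Since Mn²⁺ + 2 e⁻ → Mn, n(e⁻) passed = 2 × 0.2930 = 0.5861 mol.
Cells in series carry the same charge, so the same 0.5861 mol of electrons passes through cell 2.
Co²⁺ + 2 e⁻ → Co, so n(Co) = 0.5861 / 2 = 0.2930 mol.
m(Co) = 0.2930 × 58.93 = 17.3 g.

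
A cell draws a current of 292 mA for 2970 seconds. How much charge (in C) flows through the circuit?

Q = I·t = 0.2920 A × 2970.0 s = 867 C.

867 C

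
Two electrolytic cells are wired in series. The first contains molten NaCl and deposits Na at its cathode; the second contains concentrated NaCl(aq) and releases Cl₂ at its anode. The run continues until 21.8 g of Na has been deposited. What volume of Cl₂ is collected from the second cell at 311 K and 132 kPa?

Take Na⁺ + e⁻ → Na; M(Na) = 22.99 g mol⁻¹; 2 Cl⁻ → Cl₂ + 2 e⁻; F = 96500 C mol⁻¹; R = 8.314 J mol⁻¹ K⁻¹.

n(Na) = 21.8 / 22.99 = 0.9482 mol, so n(e⁻) = 1 × 0.9482 = 0.9482 mol.
The cells are in series, so the same 0.9482 mol of electrons passes through the second cell.
2 Cl⁻ → Cl₂ + 2 e⁻ — 2 mol e⁻ per mol Cl₂, so n(Cl₂) = 0.9482/2 = 0.4741 mol.
V = nRT/P = (0.4741 × 8.314 × 311) / (132 × 10³) = 0.00929 m³ = 9.29 L.

9.29 L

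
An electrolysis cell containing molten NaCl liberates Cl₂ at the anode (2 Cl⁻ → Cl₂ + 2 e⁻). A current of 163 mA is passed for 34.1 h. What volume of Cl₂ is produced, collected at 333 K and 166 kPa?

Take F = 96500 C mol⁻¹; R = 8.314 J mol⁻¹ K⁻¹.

1.73 L

Q = I·t = 0.1630 A × 122760 s = 20010 C.
n(e⁻) = Q/F = 20010 / 96500 = 0.2074 mol.
2 electrons are transferred per Cl₂ molecule, so n(Cl₂) = 0.2074 / 2 = 0.1037 mol.
V = nRT/P = (0.1037 × 8.314 × 333) / (166 × 10³ Pa) = 0.00173 m³ = 1.73 L.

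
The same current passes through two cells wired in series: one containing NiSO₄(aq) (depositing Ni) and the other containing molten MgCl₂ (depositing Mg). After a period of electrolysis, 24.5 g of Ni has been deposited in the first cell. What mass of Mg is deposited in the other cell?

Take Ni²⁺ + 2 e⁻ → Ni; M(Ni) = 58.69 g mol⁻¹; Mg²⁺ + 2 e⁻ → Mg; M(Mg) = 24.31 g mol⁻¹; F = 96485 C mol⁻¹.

n(Ni) = 24.5 / 58.69 = 0.4174 mol.
Since Ni²⁺ + 2 e⁻ → Ni, n(e⁻) passed = 2 × 0.4174 = 0.8349 mol.
Cells in series carry the same charge, so the same 0.8349 mol of electrons passes through cell 2.
Mg²⁺ + 2 e⁻ → Mg, so n(Mg) = 0.8349 / 2 = 0.4174 mol.
m(Mg) = 0.4174 × 24.31 = 10.1 g.

10.1 g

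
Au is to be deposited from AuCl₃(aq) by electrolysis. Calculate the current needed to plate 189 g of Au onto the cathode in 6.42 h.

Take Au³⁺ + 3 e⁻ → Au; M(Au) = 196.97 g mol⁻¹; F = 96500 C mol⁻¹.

n(Au) = 189 / 196.97 = 0.9595 mol.
n(e⁻) = 3 × 0.9595 = 2.879 mol.
Q = n(e⁻)·F = 2.879 × 96500 = 277800 C.
I = Q/t = 277800 / 23112 s = 12.0 A.

12.0 A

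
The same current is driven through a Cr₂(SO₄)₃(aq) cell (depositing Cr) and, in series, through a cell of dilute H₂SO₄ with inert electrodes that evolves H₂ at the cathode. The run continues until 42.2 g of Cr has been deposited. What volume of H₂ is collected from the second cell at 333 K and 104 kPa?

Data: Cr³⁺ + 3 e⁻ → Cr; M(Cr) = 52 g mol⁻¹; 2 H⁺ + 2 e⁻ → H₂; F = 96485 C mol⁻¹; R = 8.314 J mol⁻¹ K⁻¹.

n(Cr) = 42.2 / 52 = 0.8115 mol, so n(e⁻) = 3 × 0.8115 = 2.435 mol.
The cells are in series, so the same 2.435 mol of electrons passes through the second cell.
2 H⁺ + 2 e⁻ → H₂ — 2 mol e⁻ per mol H₂, so n(H₂) = 2.435/2 = 1.217 mol.
V = nRT/P = (1.217 × 8.314 × 333) / (104 × 10³) = 0.0324 m³ = 32.4 L.

32.4 L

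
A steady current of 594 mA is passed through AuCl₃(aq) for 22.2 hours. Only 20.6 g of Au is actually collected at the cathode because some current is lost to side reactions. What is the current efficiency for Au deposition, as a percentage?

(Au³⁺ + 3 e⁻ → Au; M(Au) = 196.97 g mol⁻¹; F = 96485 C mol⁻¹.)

Q = I·t = 0.5940 × 79920 = 47470 C; n(e⁻) = 47470/96485 = 0.4920 mol.
Theoretical n(Au) = n(e⁻)/3 = 0.1640 mol, i.e. m_theo = 0.1640 × 196.97 = 32.30 g.
Efficiency = m_actual / m_theo = 20.6 / 32.30 = 63.8 %.

63.8 %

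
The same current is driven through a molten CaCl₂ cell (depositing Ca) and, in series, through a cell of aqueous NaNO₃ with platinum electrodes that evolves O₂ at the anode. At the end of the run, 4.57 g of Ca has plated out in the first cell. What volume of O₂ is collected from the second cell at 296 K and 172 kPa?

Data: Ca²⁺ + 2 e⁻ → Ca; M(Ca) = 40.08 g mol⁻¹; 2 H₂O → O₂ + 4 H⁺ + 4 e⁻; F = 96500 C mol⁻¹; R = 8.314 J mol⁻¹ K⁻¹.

0.816 L

n(Ca) = 4.57 / 40.08 = 0.1140 mol, so n(e⁻) = 2 × 0.1140 = 0.2280 mol.
The cells are in series, so the same 0.2280 mol of electrons passes through the second cell.
2 H₂O → O₂ + 4 H⁺ + 4 e⁻ — 4 mol e⁻ per mol O₂, so n(O₂) = 0.2280/4 = 0.05701 mol.
V = nRT/P = (0.05701 × 8.314 × 296) / (172 × 10³) = 8.16 × 10⁻⁴ m³ = 0.816 L.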